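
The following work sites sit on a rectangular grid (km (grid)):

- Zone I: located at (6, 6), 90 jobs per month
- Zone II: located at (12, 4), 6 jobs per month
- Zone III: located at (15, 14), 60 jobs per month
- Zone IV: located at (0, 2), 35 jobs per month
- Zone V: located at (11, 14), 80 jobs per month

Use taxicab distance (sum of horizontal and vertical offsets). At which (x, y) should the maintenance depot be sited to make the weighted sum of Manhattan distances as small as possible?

(11, 14)

Manhattan distance separates: Σwᵢ(|x−xᵢ|+|y−yᵢ|) = Σwᵢ|x−xᵢ| + Σwᵢ|y−yᵢ|, so x and y are optimised independently as 1-D weighted medians.
Total weight W = 271; half = 135.5.
x-coordinate, sorted with cumulative weight:
  x=0 (Zone IV, w=35) cum 35
  x=6 (Zone I, w=90) cum 125
  x=11 (Zone V, w=80) cum 205  ← median
  x=12 (Zone II, w=6) cum 211
  x=15 (Zone III, w=60) cum 271
⇒ x* = 11
y-coordinate, sorted with cumulative weight:
  y=2 (Zone IV, w=35) cum 35
  y=4 (Zone II, w=6) cum 41
  y=6 (Zone I, w=90) cum 131
  y=14 (Zone III, w=60) cum 191  ← median
  y=14 (Zone V, w=80) cum 271
⇒ y* = 14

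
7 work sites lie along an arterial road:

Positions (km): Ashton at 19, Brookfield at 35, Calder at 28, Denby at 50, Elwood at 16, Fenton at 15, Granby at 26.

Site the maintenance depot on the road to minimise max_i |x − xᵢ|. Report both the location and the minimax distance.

The 1-center on a line is the midpoint of the two extreme points: leftmost at 15, rightmost at 50.
Optimal location = (15 + 50)/2 = 32.5; maximum distance = (50 − 15)/2 = 17.5.

location 32.5, max distance 17.5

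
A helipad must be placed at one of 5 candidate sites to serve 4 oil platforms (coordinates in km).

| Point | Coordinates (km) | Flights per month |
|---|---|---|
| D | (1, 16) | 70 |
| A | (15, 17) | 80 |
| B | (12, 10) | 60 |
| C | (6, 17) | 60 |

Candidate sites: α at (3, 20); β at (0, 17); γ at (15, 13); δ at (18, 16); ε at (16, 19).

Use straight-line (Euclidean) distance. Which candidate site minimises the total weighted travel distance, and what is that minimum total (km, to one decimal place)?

γ, total 2167.7 km

Total weighted distance at each candidate:
  α (3, 20): total = 2364.4
  β (0, 17): total = 2492.5
  γ (15, 13): total = 2167.7
  δ (18, 16): total = 2674.6
  ε (16, 19): total = 2452.5
Minimum is at γ with total 2167.7 km.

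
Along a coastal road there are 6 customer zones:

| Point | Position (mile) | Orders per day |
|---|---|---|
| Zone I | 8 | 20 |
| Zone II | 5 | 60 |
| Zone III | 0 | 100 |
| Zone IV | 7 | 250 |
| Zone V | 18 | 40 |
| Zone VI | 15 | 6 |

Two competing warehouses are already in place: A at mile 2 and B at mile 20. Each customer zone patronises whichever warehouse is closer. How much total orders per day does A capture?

The indifferent point is the midpoint (2+20)/2 = 11; customer zones left of it (closer to A at 2) go to A, those right go to B.
  Zone III at 0 (w=100) → A
  Zone II at 5 (w=60) → A
  Zone IV at 7 (w=250) → A
  Zone I at 8 (w=20) → A
  Zone VI at 15 (w=6) → B
  Zone V at 18 (w=40) → B
A captures 430; B captures 46.

430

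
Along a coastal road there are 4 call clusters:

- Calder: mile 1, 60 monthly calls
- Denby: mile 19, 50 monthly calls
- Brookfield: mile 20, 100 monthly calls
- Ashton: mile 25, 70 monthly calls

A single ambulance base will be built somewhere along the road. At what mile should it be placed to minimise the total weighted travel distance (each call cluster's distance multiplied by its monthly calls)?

For a sum of weighted absolute distances on a line, the optimum is the weighted median (not the mean). Total weight W = 280; half-weight = 140.
Sort by position and accumulate weight:
  mile 1 (Calder, w=60) → cum 60
  mile 19 (Denby, w=50) → cum 110
  mile 20 (Brookfield, w=100) → cum 210  ≥ 140 → median here
  mile 25 (Ashton, w=70) → cum 280
Optimal location: mile 20.

x = 20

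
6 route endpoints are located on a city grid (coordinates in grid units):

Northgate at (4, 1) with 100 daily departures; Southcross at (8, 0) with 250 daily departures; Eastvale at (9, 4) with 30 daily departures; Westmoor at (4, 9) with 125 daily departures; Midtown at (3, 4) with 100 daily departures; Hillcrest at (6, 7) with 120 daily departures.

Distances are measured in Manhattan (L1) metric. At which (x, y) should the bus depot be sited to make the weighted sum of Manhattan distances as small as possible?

(6, 4)

Manhattan distance separates: Σwᵢ(|x−xᵢ|+|y−yᵢ|) = Σwᵢ|x−xᵢ| + Σwᵢ|y−yᵢ|, so x and y are optimised independently as 1-D weighted medians.
Total weight W = 725; half = 362.5.
x-coordinate, sorted with cumulative weight:
  x=3 (Midtown, w=100) cum 100
  x=4 (Northgate, w=100) cum 200
  x=4 (Westmoor, w=125) cum 325
  x=6 (Hillcrest, w=120) cum 445  ← median
  x=8 (Southcross, w=250) cum 695
  x=9 (Eastvale, w=30) cum 725
⇒ x* = 6
y-coordinate, sorted with cumulative weight:
  y=0 (Southcross, w=250) cum 250
  y=1 (Northgate, w=100) cum 350
  y=4 (Eastvale, w=30) cum 380  ← median
  y=4 (Midtown, w=100) cum 480
  y=7 (Hillcrest, w=120) cum 600
  y=9 (Westmoor, w=125) cum 725
⇒ y* = 4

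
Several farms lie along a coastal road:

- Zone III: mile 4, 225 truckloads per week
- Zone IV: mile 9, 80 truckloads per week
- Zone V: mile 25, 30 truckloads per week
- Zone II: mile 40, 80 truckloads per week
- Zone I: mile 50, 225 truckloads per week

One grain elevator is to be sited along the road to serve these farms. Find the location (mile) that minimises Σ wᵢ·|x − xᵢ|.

For a sum of weighted absolute distances on a line, the optimum is the weighted median (not the mean). Total weight W = 640; half-weight = 320.
Sort by position and accumulate weight:
  mile 4 (Zone III, w=225) → cum 225
  mile 9 (Zone IV, w=80) → cum 305
  mile 25 (Zone V, w=30) → cum 335  ≥ 320 → median here
  mile 40 (Zone II, w=80) → cum 415
  mile 50 (Zone I, w=225) → cum 640
Optimal location: mile 25.

x = 25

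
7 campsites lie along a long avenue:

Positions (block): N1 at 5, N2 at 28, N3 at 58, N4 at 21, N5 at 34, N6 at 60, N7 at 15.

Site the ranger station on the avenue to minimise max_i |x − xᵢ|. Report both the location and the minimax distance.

The 1-center on a line is the midpoint of the two extreme points: leftmost at 5, rightmost at 60.
Optimal location = (5 + 60)/2 = 32.5; maximum distance = (60 − 5)/2 = 27.5.

location 32.5, max distance 27.5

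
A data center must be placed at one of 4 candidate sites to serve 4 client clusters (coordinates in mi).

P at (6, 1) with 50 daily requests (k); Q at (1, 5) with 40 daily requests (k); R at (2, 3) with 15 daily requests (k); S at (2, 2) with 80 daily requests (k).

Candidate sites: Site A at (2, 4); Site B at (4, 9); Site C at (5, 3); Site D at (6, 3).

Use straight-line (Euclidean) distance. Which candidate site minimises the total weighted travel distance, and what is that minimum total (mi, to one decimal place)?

Total weighted distance at each candidate:
  Site A (2, 4): total = 481.6
  Site B (4, 9): total = 1289.6
  Site C (5, 3): total = 588.7
  Site D (6, 3): total = 705.3
Minimum is at Site A with total 481.6 mi.

Site A, total 481.6 mi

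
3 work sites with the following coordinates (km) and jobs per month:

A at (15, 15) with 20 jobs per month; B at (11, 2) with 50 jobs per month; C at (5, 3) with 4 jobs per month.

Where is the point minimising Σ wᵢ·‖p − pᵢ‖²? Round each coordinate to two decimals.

(11.76, 5.57)

The minimiser of Σwᵢ‖p−pᵢ‖² is the weighted centroid p* = (Σwᵢpᵢ)/(Σwᵢ).
Σwᵢ = 74.
Σwᵢxᵢ = 20·15 + 50·11 + 4·5 = 870.
Σwᵢyᵢ = 20·15 + 50·2 + 4·3 = 412.
x* = 870/74 = 11.76, y* = 412/74 = 5.57.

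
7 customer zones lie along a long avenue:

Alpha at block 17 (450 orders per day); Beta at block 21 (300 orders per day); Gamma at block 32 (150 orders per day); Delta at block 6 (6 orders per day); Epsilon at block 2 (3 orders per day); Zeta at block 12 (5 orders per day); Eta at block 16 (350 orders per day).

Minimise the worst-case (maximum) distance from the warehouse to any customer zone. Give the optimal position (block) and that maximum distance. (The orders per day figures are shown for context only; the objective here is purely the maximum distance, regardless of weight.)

location 17, max distance 15

The 1-center on a line is the midpoint of the two extreme points: leftmost at 2, rightmost at 32.
Optimal location = (2 + 32)/2 = 17; maximum distance = (32 − 2)/2 = 15.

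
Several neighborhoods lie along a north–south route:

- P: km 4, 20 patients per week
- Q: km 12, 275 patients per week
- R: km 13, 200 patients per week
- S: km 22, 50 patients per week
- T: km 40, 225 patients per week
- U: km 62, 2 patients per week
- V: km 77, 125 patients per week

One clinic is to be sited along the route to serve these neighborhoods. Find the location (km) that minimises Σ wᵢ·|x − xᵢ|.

For a sum of weighted absolute distances on a line, the optimum is the weighted median (not the mean). Total weight W = 897; half-weight = 448.5.
Sort by position and accumulate weight:
  km 4 (P, w=20) → cum 20
  km 12 (Q, w=275) → cum 295
  km 13 (R, w=200) → cum 495  ≥ 448.5 → median here
  km 22 (S, w=50) → cum 545
  km 40 (T, w=225) → cum 770
  km 62 (U, w=2) → cum 772
  km 77 (V, w=125) → cum 897
Optimal location: km 13.

x = 13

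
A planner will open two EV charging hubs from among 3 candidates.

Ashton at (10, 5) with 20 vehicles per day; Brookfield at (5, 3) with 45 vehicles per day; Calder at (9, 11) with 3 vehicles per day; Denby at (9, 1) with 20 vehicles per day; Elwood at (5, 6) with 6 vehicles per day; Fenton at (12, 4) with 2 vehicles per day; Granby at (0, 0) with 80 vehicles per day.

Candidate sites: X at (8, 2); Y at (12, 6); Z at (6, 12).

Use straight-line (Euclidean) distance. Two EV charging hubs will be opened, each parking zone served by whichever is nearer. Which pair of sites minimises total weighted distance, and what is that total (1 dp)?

{X, Y}, total 926.5

Evaluate every pair (each demand assigned to the nearer of the two):
  {X, Y}: total = 926.5
  {X, Z}: total = 950.8
  {Y, Z}: total = 1627.3
Best pair: {X, Y} with total 926.5.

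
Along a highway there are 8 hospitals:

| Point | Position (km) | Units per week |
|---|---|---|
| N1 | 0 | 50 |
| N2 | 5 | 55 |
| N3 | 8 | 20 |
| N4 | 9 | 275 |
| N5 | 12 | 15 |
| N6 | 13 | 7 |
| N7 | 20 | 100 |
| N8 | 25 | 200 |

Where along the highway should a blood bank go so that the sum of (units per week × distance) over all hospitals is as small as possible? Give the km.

x = 9

For a sum of weighted absolute distances on a line, the optimum is the weighted median (not the mean). Total weight W = 722; half-weight = 361.
Sort by position and accumulate weight:
  km 0 (N1, w=50) → cum 50
  km 5 (N2, w=55) → cum 105
  km 8 (N3, w=20) → cum 125
  km 9 (N4, w=275) → cum 400  ≥ 361 → median here
  km 12 (N5, w=15) → cum 415
  km 13 (N6, w=7) → cum 422
  km 20 (N7, w=100) → cum 522
  km 25 (N8, w=200) → cum 722
Optimal location: km 9.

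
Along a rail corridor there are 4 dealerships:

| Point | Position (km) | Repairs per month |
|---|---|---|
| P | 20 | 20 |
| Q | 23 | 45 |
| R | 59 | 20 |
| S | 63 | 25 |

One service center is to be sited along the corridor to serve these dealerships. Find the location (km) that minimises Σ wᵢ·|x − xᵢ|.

For a sum of weighted absolute distances on a line, the optimum is the weighted median (not the mean). Total weight W = 110; half-weight = 55.
Sort by position and accumulate weight:
  km 20 (P, w=20) → cum 20
  km 23 (Q, w=45) → cum 65  ≥ 55 → median here
  km 59 (R, w=20) → cum 85
  km 63 (S, w=25) → cum 110
Optimal location: km 23.

x = 23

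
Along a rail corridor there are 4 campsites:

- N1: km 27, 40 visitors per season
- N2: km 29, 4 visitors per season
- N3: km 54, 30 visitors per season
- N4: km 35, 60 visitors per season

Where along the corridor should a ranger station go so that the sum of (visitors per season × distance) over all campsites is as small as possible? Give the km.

For a sum of weighted absolute distances on a line, the optimum is the weighted median (not the mean). Total weight W = 134; half-weight = 67.
Sort by position and accumulate weight:
  km 27 (N1, w=40) → cum 40
  km 29 (N2, w=4) → cum 44
  km 35 (N4, w=60) → cum 104  ≥ 67 → median here
  km 54 (N3, w=30) → cum 134
Optimal location: km 35.

x = 35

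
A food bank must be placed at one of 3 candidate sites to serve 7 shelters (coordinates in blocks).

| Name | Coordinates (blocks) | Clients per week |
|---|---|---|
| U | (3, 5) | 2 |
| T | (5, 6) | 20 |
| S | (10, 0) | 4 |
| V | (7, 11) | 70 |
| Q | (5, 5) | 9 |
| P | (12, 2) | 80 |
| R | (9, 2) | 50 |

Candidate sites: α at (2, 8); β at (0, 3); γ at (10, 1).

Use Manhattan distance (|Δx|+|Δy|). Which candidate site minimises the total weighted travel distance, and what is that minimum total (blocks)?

Total weighted distance at each candidate:
  α (2, 8): total = 2716
  β (0, 3): total = 2875
  γ (10, 1): total = 1557
Minimum is at γ with total 1557 blocks.

γ, total 1557 blocks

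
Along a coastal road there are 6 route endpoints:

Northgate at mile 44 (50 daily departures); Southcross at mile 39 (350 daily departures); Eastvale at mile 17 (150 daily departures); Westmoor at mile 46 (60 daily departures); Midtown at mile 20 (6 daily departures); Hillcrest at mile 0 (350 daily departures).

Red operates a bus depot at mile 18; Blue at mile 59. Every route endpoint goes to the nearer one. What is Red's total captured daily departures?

The indifferent point is the midpoint (18+59)/2 = 38.5; route endpoints left of it (closer to Red at 18) go to Red, those right go to Blue.
  Hillcrest at 0 (w=350) → Red
  Eastvale at 17 (w=150) → Red
  Midtown at 20 (w=6) → Red
  Southcross at 39 (w=350) → Blue
  Northgate at 44 (w=50) → Blue
  Westmoor at 46 (w=60) → Blue
Red captures 506; Blue captures 460.

506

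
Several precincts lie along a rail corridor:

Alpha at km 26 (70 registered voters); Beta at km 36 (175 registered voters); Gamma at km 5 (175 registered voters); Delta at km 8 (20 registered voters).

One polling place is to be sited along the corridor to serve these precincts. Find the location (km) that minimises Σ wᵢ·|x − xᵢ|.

x = 26

For a sum of weighted absolute distances on a line, the optimum is the weighted median (not the mean). Total weight W = 440; half-weight = 220.
Sort by position and accumulate weight:
  km 5 (Gamma, w=175) → cum 175
  km 8 (Delta, w=20) → cum 195
  km 26 (Alpha, w=70) → cum 265  ≥ 220 → median here
  km 36 (Beta, w=175) → cum 440
Optimal location: km 26.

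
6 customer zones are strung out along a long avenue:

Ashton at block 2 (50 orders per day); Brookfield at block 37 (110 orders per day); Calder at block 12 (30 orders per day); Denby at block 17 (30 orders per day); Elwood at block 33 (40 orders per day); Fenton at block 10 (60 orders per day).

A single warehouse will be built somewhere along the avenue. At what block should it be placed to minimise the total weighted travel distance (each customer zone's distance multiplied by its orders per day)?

For a sum of weighted absolute distances on a line, the optimum is the weighted median (not the mean). Total weight W = 320; half-weight = 160.
Sort by position and accumulate weight:
  block 2 (Ashton, w=50) → cum 50
  block 10 (Fenton, w=60) → cum 110
  block 12 (Calder, w=30) → cum 140
  block 17 (Denby, w=30) → cum 170  ≥ 160 → median here
  block 33 (Elwood, w=40) → cum 210
  block 37 (Brookfield, w=110) → cum 320
Optimal location: block 17.

x = 17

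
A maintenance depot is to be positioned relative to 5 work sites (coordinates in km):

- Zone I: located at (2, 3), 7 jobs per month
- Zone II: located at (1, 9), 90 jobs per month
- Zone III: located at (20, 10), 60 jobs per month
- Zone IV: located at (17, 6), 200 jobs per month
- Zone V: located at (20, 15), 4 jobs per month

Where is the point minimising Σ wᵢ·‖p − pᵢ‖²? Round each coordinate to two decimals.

(13.25, 7.45)

The minimiser of Σwᵢ‖p−pᵢ‖² is the weighted centroid p* = (Σwᵢpᵢ)/(Σwᵢ).
Σwᵢ = 361.
Σwᵢxᵢ = 7·2 + 90·1 + 60·20 + 200·17 + 4·20 = 4784.
Σwᵢyᵢ = 7·3 + 90·9 + 60·10 + 200·6 + 4·15 = 2691.
x* = 4784/361 = 13.25, y* = 2691/361 = 7.45.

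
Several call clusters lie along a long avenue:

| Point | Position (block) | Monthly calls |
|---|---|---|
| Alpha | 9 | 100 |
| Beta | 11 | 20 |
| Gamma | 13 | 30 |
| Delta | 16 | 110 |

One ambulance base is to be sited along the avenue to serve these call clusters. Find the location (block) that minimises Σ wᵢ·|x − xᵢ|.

x = 13

For a sum of weighted absolute distances on a line, the optimum is the weighted median (not the mean). Total weight W = 260; half-weight = 130.
Sort by position and accumulate weight:
  block 9 (Alpha, w=100) → cum 100
  block 11 (Beta, w=20) → cum 120
  block 13 (Gamma, w=30) → cum 150  ≥ 130 → median here
  block 16 (Delta, w=110) → cum 260
Optimal location: block 13.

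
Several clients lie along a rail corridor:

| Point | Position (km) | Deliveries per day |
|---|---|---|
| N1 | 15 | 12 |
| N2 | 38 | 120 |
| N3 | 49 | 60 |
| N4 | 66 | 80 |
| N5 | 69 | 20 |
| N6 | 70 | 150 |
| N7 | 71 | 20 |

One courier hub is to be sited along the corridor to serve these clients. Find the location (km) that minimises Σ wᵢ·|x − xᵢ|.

For a sum of weighted absolute distances on a line, the optimum is the weighted median (not the mean). Total weight W = 462; half-weight = 231.
Sort by position and accumulate weight:
  km 15 (N1, w=12) → cum 12
  km 38 (N2, w=120) → cum 132
  km 49 (N3, w=60) → cum 192
  km 66 (N4, w=80) → cum 272  ≥ 231 → median here
  km 69 (N5, w=20) → cum 292
  km 70 (N6, w=150) → cum 442
  km 71 (N7, w=20) → cum 462
Optimal location: km 66.

x = 66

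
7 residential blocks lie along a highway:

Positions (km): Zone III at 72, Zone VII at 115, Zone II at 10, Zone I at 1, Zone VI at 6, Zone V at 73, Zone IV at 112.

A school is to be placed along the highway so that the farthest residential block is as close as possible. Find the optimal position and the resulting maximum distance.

location 58, max distance 57

The 1-center on a line is the midpoint of the two extreme points: leftmost at 1, rightmost at 115.
Optimal location = (1 + 115)/2 = 58; maximum distance = (115 − 1)/2 = 57.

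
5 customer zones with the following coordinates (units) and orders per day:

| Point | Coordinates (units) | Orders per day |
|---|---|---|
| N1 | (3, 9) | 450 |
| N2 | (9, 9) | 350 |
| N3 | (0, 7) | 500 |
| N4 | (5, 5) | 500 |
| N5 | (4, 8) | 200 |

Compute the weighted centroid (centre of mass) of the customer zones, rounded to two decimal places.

(3.90, 7.40)

The minimiser of Σwᵢ‖p−pᵢ‖² is the weighted centroid p* = (Σwᵢpᵢ)/(Σwᵢ).
Σwᵢ = 2000.
Σwᵢxᵢ = 450·3 + 350·9 + 500·0 + 500·5 + 200·4 = 7800.
Σwᵢyᵢ = 450·9 + 350·9 + 500·7 + 500·5 + 200·8 = 14800.
x* = 7800/2000 = 3.90, y* = 14800/2000 = 7.40.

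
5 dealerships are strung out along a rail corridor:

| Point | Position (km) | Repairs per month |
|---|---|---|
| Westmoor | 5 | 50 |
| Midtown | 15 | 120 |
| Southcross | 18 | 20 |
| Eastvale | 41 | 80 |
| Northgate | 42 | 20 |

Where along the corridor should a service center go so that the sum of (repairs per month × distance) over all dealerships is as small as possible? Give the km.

For a sum of weighted absolute distances on a line, the optimum is the weighted median (not the mean). Total weight W = 290; half-weight = 145.
Sort by position and accumulate weight:
  km 5 (Westmoor, w=50) → cum 50
  km 15 (Midtown, w=120) → cum 170  ≥ 145 → median here
  km 18 (Southcross, w=20) → cum 190
  km 41 (Eastvale, w=80) → cum 270
  km 42 (Northgate, w=20) → cum 290
Optimal location: km 15.

x = 15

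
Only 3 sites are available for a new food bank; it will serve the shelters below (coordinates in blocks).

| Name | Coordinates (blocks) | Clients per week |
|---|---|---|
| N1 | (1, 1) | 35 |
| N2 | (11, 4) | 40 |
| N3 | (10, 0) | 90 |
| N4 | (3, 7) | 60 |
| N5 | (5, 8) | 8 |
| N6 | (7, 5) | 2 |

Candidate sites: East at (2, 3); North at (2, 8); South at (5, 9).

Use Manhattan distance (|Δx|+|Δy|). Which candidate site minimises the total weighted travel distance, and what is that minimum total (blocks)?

Total weighted distance at each candidate:
  East (2, 3): total = 1873
  North (2, 8): total = 2400
  South (5, 9): total = 2380
Minimum is at East with total 1873 blocks.

East, total 1873 blocks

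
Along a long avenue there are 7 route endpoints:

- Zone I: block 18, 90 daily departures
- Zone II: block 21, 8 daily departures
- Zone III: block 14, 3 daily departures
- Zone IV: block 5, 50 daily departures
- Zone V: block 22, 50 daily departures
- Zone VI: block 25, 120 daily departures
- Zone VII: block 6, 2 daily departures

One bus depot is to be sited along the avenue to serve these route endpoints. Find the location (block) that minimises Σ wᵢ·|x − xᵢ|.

For a sum of weighted absolute distances on a line, the optimum is the weighted median (not the mean). Total weight W = 323; half-weight = 161.5.
Sort by position and accumulate weight:
  block 5 (Zone IV, w=50) → cum 50
  block 6 (Zone VII, w=2) → cum 52
  block 14 (Zone III, w=3) → cum 55
  block 18 (Zone I, w=90) → cum 145
  block 21 (Zone II, w=8) → cum 153
  block 22 (Zone V, w=50) → cum 203  ≥ 161.5 → median here
  block 25 (Zone VI, w=120) → cum 323
Optimal location: block 22.

x = 22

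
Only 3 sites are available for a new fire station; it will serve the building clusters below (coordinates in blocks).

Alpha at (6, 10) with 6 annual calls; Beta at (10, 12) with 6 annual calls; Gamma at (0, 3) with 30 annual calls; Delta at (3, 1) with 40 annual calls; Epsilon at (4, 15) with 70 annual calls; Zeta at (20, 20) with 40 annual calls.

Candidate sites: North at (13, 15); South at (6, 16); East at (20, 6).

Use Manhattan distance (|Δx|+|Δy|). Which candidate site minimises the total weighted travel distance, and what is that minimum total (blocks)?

South, total 2304 blocks

Total weighted distance at each candidate:
  North (13, 15): total = 2928
  South (6, 16): total = 2304
  East (20, 6): total = 4084
Minimum is at South with total 2304 blocks.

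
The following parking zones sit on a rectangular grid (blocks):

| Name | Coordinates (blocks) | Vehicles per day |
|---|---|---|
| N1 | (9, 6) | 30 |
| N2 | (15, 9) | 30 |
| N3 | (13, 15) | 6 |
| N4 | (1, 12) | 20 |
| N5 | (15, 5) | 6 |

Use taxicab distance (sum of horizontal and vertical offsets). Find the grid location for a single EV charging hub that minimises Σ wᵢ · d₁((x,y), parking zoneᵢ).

Manhattan distance separates: Σwᵢ(|x−xᵢ|+|y−yᵢ|) = Σwᵢ|x−xᵢ| + Σwᵢ|y−yᵢ|, so x and y are optimised independently as 1-D weighted medians.
Total weight W = 92; half = 46.
x-coordinate, sorted with cumulative weight:
  x=1 (N4, w=20) cum 20
  x=9 (N1, w=30) cum 50  ← median
  x=13 (N3, w=6) cum 56
  x=15 (N2, w=30) cum 86
  x=15 (N5, w=6) cum 92
⇒ x* = 9
y-coordinate, sorted with cumulative weight:
  y=5 (N5, w=6) cum 6
  y=6 (N1, w=30) cum 36
  y=9 (N2, w=30) cum 66  ← median
  y=12 (N4, w=20) cum 86
  y=15 (N3, w=6) cum 92
⇒ y* = 9

(9, 9)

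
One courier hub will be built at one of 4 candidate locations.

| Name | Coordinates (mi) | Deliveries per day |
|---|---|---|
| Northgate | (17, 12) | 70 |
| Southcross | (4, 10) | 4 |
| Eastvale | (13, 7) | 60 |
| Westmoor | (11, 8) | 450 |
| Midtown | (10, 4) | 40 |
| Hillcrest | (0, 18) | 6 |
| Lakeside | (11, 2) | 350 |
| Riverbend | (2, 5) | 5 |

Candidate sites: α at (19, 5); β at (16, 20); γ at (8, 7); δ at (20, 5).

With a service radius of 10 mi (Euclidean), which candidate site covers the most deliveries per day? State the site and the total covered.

α, covering 970

Coverage radius r = 10 mi; a point is covered iff (Δx)²+(Δy)² ≤ 10² = 100.
  α (19, 5): covers {Northgate, Eastvale, Westmoor, Midtown, Lakeside} → 970
  β (16, 20): covers {Northgate} → 70
  γ (8, 7): covers {Southcross, Eastvale, Westmoor, Midtown, Lakeside, Riverbend} → 909
  δ (20, 5): covers {Northgate, Eastvale, Westmoor, Lakeside} → 930
Maximum coverage at α: 970 deliveries per day.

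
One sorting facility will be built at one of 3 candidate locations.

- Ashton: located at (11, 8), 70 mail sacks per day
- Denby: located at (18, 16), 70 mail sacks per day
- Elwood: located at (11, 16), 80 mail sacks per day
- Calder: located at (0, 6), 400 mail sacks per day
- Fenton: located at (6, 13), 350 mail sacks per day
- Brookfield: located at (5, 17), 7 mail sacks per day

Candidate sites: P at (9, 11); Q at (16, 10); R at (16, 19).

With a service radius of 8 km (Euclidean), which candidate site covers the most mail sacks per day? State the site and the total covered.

Coverage radius r = 8 km; a point is covered iff (Δx)²+(Δy)² ≤ 8² = 64.
  P (9, 11): covers {Ashton, Elwood, Fenton, Brookfield} → 507
  Q (16, 10): covers {Ashton, Denby, Elwood} → 220
  R (16, 19): covers {Denby, Elwood} → 150
Maximum coverage at P: 507 mail sacks per day.

P, covering 507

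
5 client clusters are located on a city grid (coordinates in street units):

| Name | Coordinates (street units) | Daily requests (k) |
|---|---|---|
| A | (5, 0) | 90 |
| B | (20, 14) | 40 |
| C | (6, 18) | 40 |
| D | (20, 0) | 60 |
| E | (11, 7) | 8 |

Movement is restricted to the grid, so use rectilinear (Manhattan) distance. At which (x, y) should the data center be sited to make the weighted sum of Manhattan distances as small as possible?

(6, 0)

Manhattan distance separates: Σwᵢ(|x−xᵢ|+|y−yᵢ|) = Σwᵢ|x−xᵢ| + Σwᵢ|y−yᵢ|, so x and y are optimised independently as 1-D weighted medians.
Total weight W = 238; half = 119.
x-coordinate, sorted with cumulative weight:
  x=5 (A, w=90) cum 90
  x=6 (C, w=40) cum 130  ← median
  x=11 (E, w=8) cum 138
  x=20 (B, w=40) cum 178
  x=20 (D, w=60) cum 238
⇒ x* = 6
y-coordinate, sorted with cumulative weight:
  y=0 (A, w=90) cum 90
  y=0 (D, w=60) cum 150  ← median
  y=7 (E, w=8) cum 158
  y=14 (B, w=40) cum 198
  y=18 (C, w=40) cum 238
⇒ y* = 0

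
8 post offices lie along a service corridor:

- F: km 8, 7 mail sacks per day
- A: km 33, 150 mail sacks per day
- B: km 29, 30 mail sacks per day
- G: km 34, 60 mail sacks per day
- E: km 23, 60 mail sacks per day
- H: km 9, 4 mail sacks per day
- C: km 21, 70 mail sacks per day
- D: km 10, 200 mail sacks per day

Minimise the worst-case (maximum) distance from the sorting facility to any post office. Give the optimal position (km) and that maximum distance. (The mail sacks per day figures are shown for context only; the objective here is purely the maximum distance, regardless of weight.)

The 1-center on a line is the midpoint of the two extreme points: leftmost at 8, rightmost at 34.
Optimal location = (8 + 34)/2 = 21; maximum distance = (34 − 8)/2 = 13.

location 21, max distance 13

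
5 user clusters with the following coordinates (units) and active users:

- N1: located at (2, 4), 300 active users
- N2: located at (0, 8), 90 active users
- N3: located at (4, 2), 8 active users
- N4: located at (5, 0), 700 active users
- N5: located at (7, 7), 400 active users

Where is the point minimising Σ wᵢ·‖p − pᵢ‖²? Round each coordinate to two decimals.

(4.63, 3.16)

The minimiser of Σwᵢ‖p−pᵢ‖² is the weighted centroid p* = (Σwᵢpᵢ)/(Σwᵢ).
Σwᵢ = 1498.
Σwᵢxᵢ = 300·2 + 90·0 + 8·4 + 700·5 + 400·7 = 6932.
Σwᵢyᵢ = 300·4 + 90·8 + 8·2 + 700·0 + 400·7 = 4736.
x* = 6932/1498 = 4.63, y* = 4736/1498 = 3.16.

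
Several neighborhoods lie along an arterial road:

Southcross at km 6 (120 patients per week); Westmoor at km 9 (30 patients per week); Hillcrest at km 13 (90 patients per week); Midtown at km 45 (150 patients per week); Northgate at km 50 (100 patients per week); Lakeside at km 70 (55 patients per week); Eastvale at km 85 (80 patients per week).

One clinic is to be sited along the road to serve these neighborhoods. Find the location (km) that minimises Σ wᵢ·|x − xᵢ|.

For a sum of weighted absolute distances on a line, the optimum is the weighted median (not the mean). Total weight W = 625; half-weight = 312.5.
Sort by position and accumulate weight:
  km 6 (Southcross, w=120) → cum 120
  km 9 (Westmoor, w=30) → cum 150
  km 13 (Hillcrest, w=90) → cum 240
  km 45 (Midtown, w=150) → cum 390  ≥ 312.5 → median here
  km 50 (Northgate, w=100) → cum 490
  km 70 (Lakeside, w=55) → cum 545
  km 85 (Eastvale, w=80) → cum 625
Optimal location: km 45.

x = 45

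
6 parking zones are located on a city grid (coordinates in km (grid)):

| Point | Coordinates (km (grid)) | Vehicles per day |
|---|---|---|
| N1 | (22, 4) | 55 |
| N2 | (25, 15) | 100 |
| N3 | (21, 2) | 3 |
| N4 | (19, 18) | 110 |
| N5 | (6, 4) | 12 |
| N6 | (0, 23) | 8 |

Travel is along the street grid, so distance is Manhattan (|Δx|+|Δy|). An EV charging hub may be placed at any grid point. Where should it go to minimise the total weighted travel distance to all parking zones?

Manhattan distance separates: Σwᵢ(|x−xᵢ|+|y−yᵢ|) = Σwᵢ|x−xᵢ| + Σwᵢ|y−yᵢ|, so x and y are optimised independently as 1-D weighted medians.
Total weight W = 288; half = 144.
x-coordinate, sorted with cumulative weight:
  x=0 (N6, w=8) cum 8
  x=6 (N5, w=12) cum 20
  x=19 (N4, w=110) cum 130
  x=21 (N3, w=3) cum 133
  x=22 (N1, w=55) cum 188  ← median
  x=25 (N2, w=100) cum 288
⇒ x* = 22
y-coordinate, sorted with cumulative weight:
  y=2 (N3, w=3) cum 3
  y=4 (N1, w=55) cum 58
  y=4 (N5, w=12) cum 70
  y=15 (N2, w=100) cum 170  ← median
  y=18 (N4, w=110) cum 280
  y=23 (N6, w=8) cum 288
⇒ y* = 15

(22, 15)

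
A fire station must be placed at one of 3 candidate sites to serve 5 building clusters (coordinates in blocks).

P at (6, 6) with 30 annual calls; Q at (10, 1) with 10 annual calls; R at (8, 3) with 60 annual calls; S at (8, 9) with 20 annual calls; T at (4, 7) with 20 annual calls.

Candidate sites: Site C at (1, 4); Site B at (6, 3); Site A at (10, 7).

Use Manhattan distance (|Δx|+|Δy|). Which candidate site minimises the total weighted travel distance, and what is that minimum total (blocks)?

Site B, total 550 blocks

Total weighted distance at each candidate:
  Site C (1, 4): total = 1170
  Site B (6, 3): total = 550
  Site A (10, 7): total = 770
Minimum is at Site B with total 550 blocks.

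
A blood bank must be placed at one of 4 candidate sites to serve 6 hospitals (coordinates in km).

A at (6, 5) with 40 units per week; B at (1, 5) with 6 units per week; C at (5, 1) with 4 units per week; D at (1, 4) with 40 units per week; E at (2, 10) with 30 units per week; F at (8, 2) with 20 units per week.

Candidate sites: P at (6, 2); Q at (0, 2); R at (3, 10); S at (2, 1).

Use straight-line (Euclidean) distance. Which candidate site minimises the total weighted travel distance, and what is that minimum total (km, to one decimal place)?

Total weighted distance at each candidate:
  P (6, 2): total = 684.4
  Q (0, 2): total = 804.5
  R (3, 10): total = 774.1
  S (2, 1): total = 781.2
Minimum is at P with total 684.4 km.

P, total 684.4 km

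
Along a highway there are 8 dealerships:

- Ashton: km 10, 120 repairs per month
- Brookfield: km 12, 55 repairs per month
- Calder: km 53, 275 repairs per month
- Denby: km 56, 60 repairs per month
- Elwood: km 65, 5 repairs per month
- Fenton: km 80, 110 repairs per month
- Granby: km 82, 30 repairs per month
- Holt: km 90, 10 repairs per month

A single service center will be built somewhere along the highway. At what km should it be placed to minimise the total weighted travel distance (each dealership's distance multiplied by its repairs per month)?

x = 53

For a sum of weighted absolute distances on a line, the optimum is the weighted median (not the mean). Total weight W = 665; half-weight = 332.5.
Sort by position and accumulate weight:
  km 10 (Ashton, w=120) → cum 120
  km 12 (Brookfield, w=55) → cum 175
  km 53 (Calder, w=275) → cum 450  ≥ 332.5 → median here
  km 56 (Denby, w=60) → cum 510
  km 65 (Elwood, w=5) → cum 515
  km 80 (Fenton, w=110) → cum 625
  km 82 (Granby, w=30) → cum 655
  km 90 (Holt, w=10) → cum 665
Optimal location: km 53.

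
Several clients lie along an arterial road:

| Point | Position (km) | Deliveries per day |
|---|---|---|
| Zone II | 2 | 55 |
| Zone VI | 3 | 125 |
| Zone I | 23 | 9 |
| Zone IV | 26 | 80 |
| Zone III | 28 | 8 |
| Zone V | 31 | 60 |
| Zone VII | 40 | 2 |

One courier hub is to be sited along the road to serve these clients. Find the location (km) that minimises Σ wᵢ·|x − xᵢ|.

x = 3

For a sum of weighted absolute distances on a line, the optimum is the weighted median (not the mean). Total weight W = 339; half-weight = 169.5.
Sort by position and accumulate weight:
  km 2 (Zone II, w=55) → cum 55
  km 3 (Zone VI, w=125) → cum 180  ≥ 169.5 → median here
  km 23 (Zone I, w=9) → cum 189
  km 26 (Zone IV, w=80) → cum 269
  km 28 (Zone III, w=8) → cum 277
  km 31 (Zone V, w=60) → cum 337
  km 40 (Zone VII, w=2) → cum 339
Optimal location: km 3.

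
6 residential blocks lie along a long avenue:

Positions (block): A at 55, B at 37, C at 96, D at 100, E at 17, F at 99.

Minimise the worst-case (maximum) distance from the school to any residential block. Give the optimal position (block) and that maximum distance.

The 1-center on a line is the midpoint of the two extreme points: leftmost at 17, rightmost at 100.
Optimal location = (17 + 100)/2 = 58.5; maximum distance = (100 − 17)/2 = 41.5.

location 58.5, max distance 41.5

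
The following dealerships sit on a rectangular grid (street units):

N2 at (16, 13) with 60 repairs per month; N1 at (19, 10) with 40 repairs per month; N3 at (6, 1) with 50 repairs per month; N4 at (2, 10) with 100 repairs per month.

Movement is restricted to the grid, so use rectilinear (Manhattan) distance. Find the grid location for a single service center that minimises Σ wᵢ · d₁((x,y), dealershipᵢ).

(6, 10)

Manhattan distance separates: Σwᵢ(|x−xᵢ|+|y−yᵢ|) = Σwᵢ|x−xᵢ| + Σwᵢ|y−yᵢ|, so x and y are optimised independently as 1-D weighted medians.
Total weight W = 250; half = 125.
x-coordinate, sorted with cumulative weight:
  x=2 (N4, w=100) cum 100
  x=6 (N3, w=50) cum 150  ← median
  x=16 (N2, w=60) cum 210
  x=19 (N1, w=40) cum 250
⇒ x* = 6
y-coordinate, sorted with cumulative weight:
  y=1 (N3, w=50) cum 50
  y=10 (N1, w=40) cum 90
  y=10 (N4, w=100) cum 190  ← median
  y=13 (N2, w=60) cum 250
⇒ y* = 10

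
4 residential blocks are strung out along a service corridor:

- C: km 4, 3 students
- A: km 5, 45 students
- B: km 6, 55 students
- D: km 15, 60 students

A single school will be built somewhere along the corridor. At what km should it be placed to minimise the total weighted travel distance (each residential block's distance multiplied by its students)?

x = 6

For a sum of weighted absolute distances on a line, the optimum is the weighted median (not the mean). Total weight W = 163; half-weight = 81.5.
Sort by position and accumulate weight:
  km 4 (C, w=3) → cum 3
  km 5 (A, w=45) → cum 48
  km 6 (B, w=55) → cum 103  ≥ 81.5 → median here
  km 15 (D, w=60) → cum 163
Optimal location: km 6.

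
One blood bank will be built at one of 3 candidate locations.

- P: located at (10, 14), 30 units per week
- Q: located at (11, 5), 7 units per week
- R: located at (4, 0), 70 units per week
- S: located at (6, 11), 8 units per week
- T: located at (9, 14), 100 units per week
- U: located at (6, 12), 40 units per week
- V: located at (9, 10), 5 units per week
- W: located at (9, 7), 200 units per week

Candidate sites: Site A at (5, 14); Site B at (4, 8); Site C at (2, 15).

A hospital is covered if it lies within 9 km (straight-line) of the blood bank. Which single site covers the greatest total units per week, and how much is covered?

Site B, covering 460

Coverage radius r = 9 km; a point is covered iff (Δx)²+(Δy)² ≤ 9² = 81.
  Site A (5, 14): covers {P, S, T, U, V, W} → 383
  Site B (4, 8): covers {P, Q, R, S, T, U, V, W} → 460
  Site C (2, 15): covers {P, S, T, U, V} → 183
Maximum coverage at Site B: 460 units per week.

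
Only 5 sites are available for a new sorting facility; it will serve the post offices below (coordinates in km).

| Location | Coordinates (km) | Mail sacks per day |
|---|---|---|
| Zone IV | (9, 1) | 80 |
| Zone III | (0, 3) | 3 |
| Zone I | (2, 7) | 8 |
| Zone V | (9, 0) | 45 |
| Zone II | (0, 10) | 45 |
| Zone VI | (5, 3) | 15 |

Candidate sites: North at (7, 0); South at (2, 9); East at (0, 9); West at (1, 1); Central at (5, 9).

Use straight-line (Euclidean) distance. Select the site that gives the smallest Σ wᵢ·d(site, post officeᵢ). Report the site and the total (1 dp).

North, total 963.9 km

Total weighted distance at each candidate:
  North (7, 0): total = 963.9
  South (2, 9): total = 1599.7
  East (0, 9): total = 1738.9
  West (1, 1): total = 1532.7
  Central (5, 9): total = 1530.5
Minimum is at North with total 963.9 km.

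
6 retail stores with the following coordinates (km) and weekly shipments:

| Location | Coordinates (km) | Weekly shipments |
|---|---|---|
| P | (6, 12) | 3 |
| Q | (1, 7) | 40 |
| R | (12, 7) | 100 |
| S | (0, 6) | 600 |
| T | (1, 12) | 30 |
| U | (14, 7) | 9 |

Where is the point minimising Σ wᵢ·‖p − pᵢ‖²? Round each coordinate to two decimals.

The minimiser of Σwᵢ‖p−pᵢ‖² is the weighted centroid p* = (Σwᵢpᵢ)/(Σwᵢ).
Σwᵢ = 782.
Σwᵢxᵢ = 3·6 + 40·1 + 100·12 + 600·0 + 30·1 + 9·14 = 1414.
Σwᵢyᵢ = 3·12 + 40·7 + 100·7 + 600·6 + 30·12 + 9·7 = 5039.
x* = 1414/782 = 1.81, y* = 5039/782 = 6.44.

(1.81, 6.44)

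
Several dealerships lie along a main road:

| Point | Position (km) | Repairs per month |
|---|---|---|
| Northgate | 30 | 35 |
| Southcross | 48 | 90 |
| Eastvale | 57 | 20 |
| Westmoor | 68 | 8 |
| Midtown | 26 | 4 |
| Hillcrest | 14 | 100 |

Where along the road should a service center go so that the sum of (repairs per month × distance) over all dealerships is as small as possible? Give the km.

x = 30

For a sum of weighted absolute distances on a line, the optimum is the weighted median (not the mean). Total weight W = 257; half-weight = 128.5.
Sort by position and accumulate weight:
  km 14 (Hillcrest, w=100) → cum 100
  km 26 (Midtown, w=4) → cum 104
  km 30 (Northgate, w=35) → cum 139  ≥ 128.5 → median here
  km 48 (Southcross, w=90) → cum 229
  km 57 (Eastvale, w=20) → cum 249
  km 68 (Westmoor, w=8) → cum 257
Optimal location: km 30.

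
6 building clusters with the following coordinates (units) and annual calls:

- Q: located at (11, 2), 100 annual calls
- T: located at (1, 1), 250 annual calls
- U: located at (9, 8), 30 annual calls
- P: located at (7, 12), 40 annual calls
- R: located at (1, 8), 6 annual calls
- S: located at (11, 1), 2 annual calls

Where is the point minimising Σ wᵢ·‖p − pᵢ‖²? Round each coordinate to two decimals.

(4.50, 2.85)

The minimiser of Σwᵢ‖p−pᵢ‖² is the weighted centroid p* = (Σwᵢpᵢ)/(Σwᵢ).
Σwᵢ = 428.
Σwᵢxᵢ = 100·11 + 250·1 + 30·9 + 40·7 + 6·1 + 2·11 = 1928.
Σwᵢyᵢ = 100·2 + 250·1 + 30·8 + 40·12 + 6·8 + 2·1 = 1220.
x* = 1928/428 = 4.50, y* = 1220/428 = 2.85.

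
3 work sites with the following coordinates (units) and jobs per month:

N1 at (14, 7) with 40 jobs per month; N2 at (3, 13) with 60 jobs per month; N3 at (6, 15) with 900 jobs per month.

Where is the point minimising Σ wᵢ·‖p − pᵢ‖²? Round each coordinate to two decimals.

(6.14, 14.56)

The minimiser of Σwᵢ‖p−pᵢ‖² is the weighted centroid p* = (Σwᵢpᵢ)/(Σwᵢ).
Σwᵢ = 1000.
Σwᵢxᵢ = 40·14 + 60·3 + 900·6 = 6140.
Σwᵢyᵢ = 40·7 + 60·13 + 900·15 = 14560.
x* = 6140/1000 = 6.14, y* = 14560/1000 = 14.56.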